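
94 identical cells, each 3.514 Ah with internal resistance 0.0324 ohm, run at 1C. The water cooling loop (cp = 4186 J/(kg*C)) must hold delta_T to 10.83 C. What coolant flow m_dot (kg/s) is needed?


Step 1: I = 1 * 3.514 = 3.514 A
Step 2: Q_cell = I^2 * R = 3.514^2 * 0.0324 = 0.40008 W
Step 3: Q_total = 94 * 0.40008 = 37.608 W
Step 4: m_dot = Q_total / (cp * dT) = 37.608 / (4186 * 10.83) = 8.296e-04 kg/s

8.296e-04 kg/s


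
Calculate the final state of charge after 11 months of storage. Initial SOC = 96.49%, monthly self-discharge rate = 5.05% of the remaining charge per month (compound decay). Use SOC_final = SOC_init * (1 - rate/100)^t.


Monthly retention factor = 1 - 5.05/100 = 0.9495
Over 11 months: factor^11 = 0.56552
SOC_final = 96.49 * 0.56552 = 54.57%

54.57%


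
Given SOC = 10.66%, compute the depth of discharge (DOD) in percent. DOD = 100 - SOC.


Complement of SOC: DOD = 100% - 10.66% = 89.34%

89.34%


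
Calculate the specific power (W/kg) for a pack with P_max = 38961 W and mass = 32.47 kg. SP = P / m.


Specific power = 38961 W / 32.47 kg = 1200 W/kg

1200 W/kg


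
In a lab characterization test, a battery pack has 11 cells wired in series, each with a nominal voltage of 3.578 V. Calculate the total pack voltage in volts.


With 11 cells in series at 3.578 V each, V_pack = 39.358 V

39.358 V


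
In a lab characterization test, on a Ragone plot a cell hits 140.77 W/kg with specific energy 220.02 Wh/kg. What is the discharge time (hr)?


t = E / P = 220.02 / 140.77 = 1.563 hr

1.563 hr


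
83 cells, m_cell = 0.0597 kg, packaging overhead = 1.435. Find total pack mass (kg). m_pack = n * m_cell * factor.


Cell mass sum = 83 * 0.0597 = 4.9551 kg
With overhead 1.435: m_pack = 4.9551 * 1.435 = 7.111 kg

7.111 kg


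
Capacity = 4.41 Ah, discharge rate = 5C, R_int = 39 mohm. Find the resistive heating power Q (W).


Convert: R = 39 mohm = 0.039 ohm
Step 1: I = C_rate * capacity = 5 * 4.41 = 22.05 A
Step 2: Q = I^2 * R = 22.05^2 * 0.039 = 486.2 * 0.039 = 18.96 W

18.96 W


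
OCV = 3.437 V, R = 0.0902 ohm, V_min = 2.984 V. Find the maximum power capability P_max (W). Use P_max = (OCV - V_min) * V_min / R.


P_max = (OCV - V_min) * V_min / R = (3.437 - 2.984) * 2.984 / 0.0902 = 0.453 * 2.984 / 0.0902 = 14.99 W

14.99 W


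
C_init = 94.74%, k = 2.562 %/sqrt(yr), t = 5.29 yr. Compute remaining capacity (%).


sqrt(t) = sqrt(5.29) = 2.3
C_final = 94.74 - 2.562 * 2.3 = 88.85%

88.85%


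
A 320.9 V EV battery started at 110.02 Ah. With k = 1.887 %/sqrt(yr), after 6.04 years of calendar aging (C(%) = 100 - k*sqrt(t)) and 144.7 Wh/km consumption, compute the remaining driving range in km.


Step 1: capacity retention = 100 - 1.887 * sqrt(6.04) = 100 - 1.887 * 2.4576 = 95.363%
Step 2: C_now = 110.02 * 95.363/100 = 104.92 Ah
Step 3: E_pack = V * C_now = 320.9 * 104.92 = 33669 Wh
Step 4: range = E_pack / consumption = 33669 / 144.7 = 232.7 km

232.7 km


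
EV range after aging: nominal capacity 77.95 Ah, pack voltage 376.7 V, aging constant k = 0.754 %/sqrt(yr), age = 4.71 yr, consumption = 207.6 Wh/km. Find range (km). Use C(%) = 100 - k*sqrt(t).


Step 1: capacity retention = 100 - 0.754 * sqrt(4.71) = 100 - 0.754 * 2.1703 = 98.364%
Step 2: C_now = 77.95 * 98.364/100 = 76.675 Ah
Step 3: E_pack = V * C_now = 376.7 * 76.675 = 28883 Wh
Step 4: range = E_pack / consumption = 28883 / 207.6 = 139.1 km

139.1 km


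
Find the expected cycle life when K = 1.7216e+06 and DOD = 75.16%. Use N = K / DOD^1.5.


Step 1: DOD^1.5 = 75.16^1.5 = 651.6
Step 2: N = 1.7216e+06 / 651.6 = 2642 cycles

2642 cycles


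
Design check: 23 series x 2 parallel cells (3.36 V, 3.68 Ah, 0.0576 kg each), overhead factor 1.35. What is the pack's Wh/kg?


Step 1: V_pack = 23 * 3.36 = 77.28 V
Step 2: C_pack = 2 * 3.68 = 7.36 Ah
Step 3: E_pack = V_pack * C_pack = 77.28 * 7.36 = 568.78 Wh
Step 4: m_pack = 23 * 2 * 0.0576 * 1.35 = 3.577 kg
Step 5: ED = E_pack / m_pack = 568.78 / 3.577 = 159.0 Wh/kg

159.0 Wh/kg


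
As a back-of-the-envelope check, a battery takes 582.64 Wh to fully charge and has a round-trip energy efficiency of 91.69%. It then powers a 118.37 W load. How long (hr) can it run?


Step 1: E_discharge = eta/100 * E_charge = 91.69/100 * 582.64 = 534.22 Wh
Step 2: t = E_discharge / P = 534.22 / 118.37 = 4.513 hr

4.513 hr


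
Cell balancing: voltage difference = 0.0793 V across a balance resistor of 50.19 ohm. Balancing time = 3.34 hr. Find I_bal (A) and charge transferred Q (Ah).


I_bal = dV / R = 0.0793 / 50.19 = 0.00158 A
Q = I_bal * t = 0.00158 * 3.34 = 0.005277 Ah

I=0.00158 A, Q=0.005277 Ah


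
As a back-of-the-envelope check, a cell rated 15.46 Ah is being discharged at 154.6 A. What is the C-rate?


C_rate = I / capacity = 154.6 / 15.46 = 10C

10C


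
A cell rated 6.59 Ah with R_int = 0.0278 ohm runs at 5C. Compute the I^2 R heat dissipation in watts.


Step 1: I = C_rate * capacity = 5 * 6.59 = 32.95 A
Step 2: Q = I^2 * R = 32.95^2 * 0.0278 = 1085.7 * 0.0278 = 30.18 W

30.18 W


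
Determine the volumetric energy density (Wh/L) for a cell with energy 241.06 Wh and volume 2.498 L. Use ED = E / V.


ED = E / V = 241.06 / 2.498 = 96.50 Wh/L

96.50 Wh/L


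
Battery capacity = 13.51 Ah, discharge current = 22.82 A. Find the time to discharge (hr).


t = capacity / current = 13.51 / 22.82 = 0.5920 hr

0.5920 hr


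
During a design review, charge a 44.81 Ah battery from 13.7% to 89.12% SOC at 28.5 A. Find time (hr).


Step 1: dSOC = 89.12% - 13.7% = 75.42%
Step 2: delta_Ah = 44.81 * 75.42 / 100 = 33.796 Ah
Step 3: t = 33.796 / 28.5 = 1.186 hr

1.186 hr


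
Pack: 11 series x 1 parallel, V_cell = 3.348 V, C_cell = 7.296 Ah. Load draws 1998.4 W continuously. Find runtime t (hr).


Step 1: E_pack = Ns * V_cell * Np * C_cell = 11 * 3.348 * 1 * 7.296 = 268.7 Wh
Step 2: t = E_pack / P = 268.7 / 1998.4 = 0.1345 hr

0.1345 hr


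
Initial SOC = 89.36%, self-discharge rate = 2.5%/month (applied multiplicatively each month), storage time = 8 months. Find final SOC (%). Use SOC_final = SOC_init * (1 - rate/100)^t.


decay = (1 - 2.5/100)^8 = 0.81665
SOC_final = 89.36 * 0.81665 = 72.98%

72.98%


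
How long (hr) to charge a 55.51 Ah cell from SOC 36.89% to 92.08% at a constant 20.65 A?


Step 1: dSOC = 92.08% - 36.89% = 55.19%
Step 2: delta_Ah = 55.51 * 55.19 / 100 = 30.636 Ah
Step 3: t = 30.636 / 20.65 = 1.484 hr

1.484 hr


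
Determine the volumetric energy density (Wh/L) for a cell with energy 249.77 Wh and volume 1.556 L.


Volumetric ED = 249.77 Wh / 1.556 L = 160.5 Wh/L

160.5 Wh/L


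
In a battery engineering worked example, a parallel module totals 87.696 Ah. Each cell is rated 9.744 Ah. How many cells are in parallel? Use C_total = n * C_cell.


n = C_total / C_cell = 87.696 / 9.744 = 9

9


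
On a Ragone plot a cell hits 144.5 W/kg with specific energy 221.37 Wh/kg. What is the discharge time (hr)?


t = E / P = 221.37 / 144.5 = 1.532 hr

1.532 hr


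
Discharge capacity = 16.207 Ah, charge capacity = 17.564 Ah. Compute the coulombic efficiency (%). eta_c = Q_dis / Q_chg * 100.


Coulombic efficiency = 16.207/17.564 * 100% = 92.27%

92.27%


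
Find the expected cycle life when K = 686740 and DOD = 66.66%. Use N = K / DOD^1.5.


Step 1: DOD^1.5 = 66.66^1.5 = 544.25
Step 2: N = 686740 / 544.25 = 1262 cycles

1262 cycles


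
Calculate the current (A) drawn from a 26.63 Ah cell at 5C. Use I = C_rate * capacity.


At 5C: I = 5 * 26.63 Ah = 133.15 A

133.15 A


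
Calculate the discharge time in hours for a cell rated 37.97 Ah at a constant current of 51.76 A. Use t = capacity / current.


t = capacity / current = 37.97 / 51.76 = 0.7336 hr

0.7336 hr


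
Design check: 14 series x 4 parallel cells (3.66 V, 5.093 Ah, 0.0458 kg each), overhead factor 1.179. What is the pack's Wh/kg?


Step 1: V_pack = 14 * 3.66 = 51.24 V
Step 2: C_pack = 4 * 5.093 = 20.372 Ah
Step 3: E_pack = V_pack * C_pack = 51.24 * 20.372 = 1043.9 Wh
Step 4: m_pack = 14 * 4 * 0.0458 * 1.179 = 3.0239 kg
Step 5: ED = E_pack / m_pack = 1043.9 / 3.0239 = 345.2 Wh/kg

345.2 Wh/kg


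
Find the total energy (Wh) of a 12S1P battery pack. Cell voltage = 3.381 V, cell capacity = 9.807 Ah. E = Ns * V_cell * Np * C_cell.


V_pack = 12 * 3.381 = 40.572 V
C_pack = 1 * 9.807 = 9.807 Ah
E = V_pack * C_pack = 40.572 * 9.807 = 397.9 Wh

397.9 Wh


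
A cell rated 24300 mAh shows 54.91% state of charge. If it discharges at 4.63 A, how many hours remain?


Convert: C_total = 24300 mAh = 24.3 Ah
Step 1: remaining = SOC/100 * C_total = 54.91/100 * 24.3 = 13.343 Ah
Step 2: t = remaining / I = 13.343 / 4.63 = 2.882 hr

2.882 hr


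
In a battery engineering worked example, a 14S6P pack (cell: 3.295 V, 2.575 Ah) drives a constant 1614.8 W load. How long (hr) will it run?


Step 1: E_pack = Ns * V_cell * Np * C_cell = 14 * 3.295 * 6 * 2.575 = 712.71 Wh
Step 2: t = E_pack / P = 712.71 / 1614.8 = 0.4414 hr

0.4414 hr


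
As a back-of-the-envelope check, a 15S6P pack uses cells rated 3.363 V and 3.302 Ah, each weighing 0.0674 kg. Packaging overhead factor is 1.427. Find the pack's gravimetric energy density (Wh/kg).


Step 1: V_pack = 15 * 3.363 = 50.445 V
Step 2: C_pack = 6 * 3.302 = 19.812 Ah
Step 3: E_pack = V_pack * C_pack = 50.445 * 19.812 = 999.42 Wh
Step 4: m_pack = 15 * 6 * 0.0674 * 1.427 = 8.6562 kg
Step 5: ED = E_pack / m_pack = 999.42 / 8.6562 = 115.5 Wh/kg

115.5 Wh/kg


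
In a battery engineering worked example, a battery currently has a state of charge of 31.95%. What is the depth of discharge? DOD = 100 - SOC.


DOD = 100 - SOC = 100 - 31.95 = 68.05%

68.05%


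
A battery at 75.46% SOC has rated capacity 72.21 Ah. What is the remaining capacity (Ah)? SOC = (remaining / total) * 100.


remaining = SOC / 100 * total = 75.46 / 100 * 72.21 = 54.49 Ah

54.49 Ah


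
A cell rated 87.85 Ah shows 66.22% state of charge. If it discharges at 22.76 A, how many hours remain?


Step 1: remaining = SOC/100 * C_total = 66.22/100 * 87.85 = 58.174 Ah
Step 2: t = remaining / I = 58.174 / 22.76 = 2.556 hr

2.556 hr


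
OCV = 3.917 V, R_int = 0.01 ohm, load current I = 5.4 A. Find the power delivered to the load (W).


Step 1: V_terminal = OCV - I*R = 3.917 - 5.4 * 0.01 = 3.863 V
Step 2: P_out = V_terminal * I = 3.863 * 5.4 = 20.86 W

20.86 W


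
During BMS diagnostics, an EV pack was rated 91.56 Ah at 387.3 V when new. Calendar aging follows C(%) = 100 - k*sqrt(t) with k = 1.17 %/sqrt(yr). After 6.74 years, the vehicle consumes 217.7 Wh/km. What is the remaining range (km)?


Step 1: capacity retention = 100 - 1.17 * sqrt(6.74) = 100 - 1.17 * 2.5962 = 96.962%
Step 2: C_now = 91.56 * 96.962/100 = 88.778 Ah
Step 3: E_pack = V * C_now = 387.3 * 88.778 = 34384 Wh
Step 4: range = E_pack / consumption = 34384 / 217.7 = 157.9 km

157.9 km


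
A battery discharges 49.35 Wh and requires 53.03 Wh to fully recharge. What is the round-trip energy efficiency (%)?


Round-trip efficiency = 49.35/53.03 * 100% = 93.06%

93.06%


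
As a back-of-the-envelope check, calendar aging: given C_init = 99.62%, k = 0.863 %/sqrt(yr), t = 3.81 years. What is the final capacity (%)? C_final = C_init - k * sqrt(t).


sqrt(t) = sqrt(3.81) = 1.9519
C_final = 99.62 - 0.863 * 1.9519 = 97.94%

97.94%


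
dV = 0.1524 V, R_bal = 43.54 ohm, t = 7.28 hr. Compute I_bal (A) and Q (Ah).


I_bal = dV / R = 0.1524 / 43.54 = 0.0035002 A
Q = I_bal * t = 0.0035002 * 7.28 = 0.02548 Ah

I=0.0035002 A, Q=0.02548 Ah


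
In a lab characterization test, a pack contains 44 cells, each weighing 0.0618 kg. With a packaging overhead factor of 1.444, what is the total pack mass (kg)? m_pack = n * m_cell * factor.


Cell mass sum = 44 * 0.0618 = 2.7192 kg
With overhead 1.444: m_pack = 2.7192 * 1.444 = 3.927 kg

3.927 kg


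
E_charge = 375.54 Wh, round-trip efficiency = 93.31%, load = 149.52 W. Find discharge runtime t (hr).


Step 1: E_discharge = eta/100 * E_charge = 93.31/100 * 375.54 = 350.42 Wh
Step 2: t = E_discharge / P = 350.42 / 149.52 = 2.344 hr

2.344 hr


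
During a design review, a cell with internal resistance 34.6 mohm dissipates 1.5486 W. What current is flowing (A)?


Convert: R = 34.6 mohm = 0.0346 ohm
I = sqrt(Q / R) = sqrt(1.5486 / 0.0346) = sqrt(44.757) = 6.690 A

6.690 A


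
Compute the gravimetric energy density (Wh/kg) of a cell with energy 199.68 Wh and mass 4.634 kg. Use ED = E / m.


ED = E / m = 199.68 / 4.634 = 43.09 Wh/kg

43.09 Wh/kg


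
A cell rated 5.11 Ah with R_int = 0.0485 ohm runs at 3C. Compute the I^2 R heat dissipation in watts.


Step 1: I = C_rate * capacity = 3 * 5.11 = 15.33 A
Step 2: Q = I^2 * R = 15.33^2 * 0.0485 = 235.01 * 0.0485 = 11.40 W

11.40 W


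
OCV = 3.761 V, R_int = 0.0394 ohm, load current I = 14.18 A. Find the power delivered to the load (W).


Step 1: V_terminal = OCV - I*R = 3.761 - 14.18 * 0.0394 = 3.2023 V
Step 2: P_out = V_terminal * I = 3.2023 * 14.18 = 45.41 W

45.41 W


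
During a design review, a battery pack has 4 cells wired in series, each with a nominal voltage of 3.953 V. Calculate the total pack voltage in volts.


With 4 cells in series at 3.953 V each, V_pack = 15.812 V

15.812 V


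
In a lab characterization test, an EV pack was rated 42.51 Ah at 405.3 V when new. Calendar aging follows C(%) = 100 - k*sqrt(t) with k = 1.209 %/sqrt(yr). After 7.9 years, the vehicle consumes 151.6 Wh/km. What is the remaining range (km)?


Step 1: capacity retention = 100 - 1.209 * sqrt(7.9) = 100 - 1.209 * 2.8107 = 96.602%
Step 2: C_now = 42.51 * 96.602/100 = 41.066 Ah
Step 3: E_pack = V * C_now = 405.3 * 41.066 = 16644 Wh
Step 4: range = E_pack / consumption = 16644 / 151.6 = 109.8 km

109.8 km


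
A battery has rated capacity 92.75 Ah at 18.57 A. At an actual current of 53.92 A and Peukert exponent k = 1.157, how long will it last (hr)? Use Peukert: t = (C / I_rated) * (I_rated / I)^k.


t_rated = C / I_rated = 92.75 / 18.57 = 4.9946 hr
(I_rated/I)^k = (0.3444)^1.157 = 0.29133
t = t_rated * (I_rated/I)^k = 4.9946 * 0.29133 = 1.455 hr

1.455 hr


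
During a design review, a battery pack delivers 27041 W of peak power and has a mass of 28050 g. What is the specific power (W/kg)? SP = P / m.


Convert: m = 28050 g = 28.05 kg
SP = P / m = 27041 / 28.05 = 964.0 W/kg

964.0 W/kg


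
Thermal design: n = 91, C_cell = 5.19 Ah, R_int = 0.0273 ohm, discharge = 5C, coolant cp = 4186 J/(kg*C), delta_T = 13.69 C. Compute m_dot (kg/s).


Step 1: I = 5 * 5.19 = 25.95 A
Step 2: Q_cell = I^2 * R = 25.95^2 * 0.0273 = 18.384 W
Step 3: Q_total = 91 * 18.384 = 1672.9 W
Step 4: m_dot = Q_total / (cp * dT) = 1672.9 / (4186 * 13.69) = 0.02919 kg/s

0.02919 kg/s


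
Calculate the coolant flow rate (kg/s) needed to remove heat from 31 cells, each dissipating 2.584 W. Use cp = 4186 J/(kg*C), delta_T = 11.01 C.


Q_total = 31 * 2.584 = 80.104 W
m_dot = Q_total / (cp * dT) = 80.104 / (4186 * 11.01) = 0.001738 kg/s

0.001738 kg/s


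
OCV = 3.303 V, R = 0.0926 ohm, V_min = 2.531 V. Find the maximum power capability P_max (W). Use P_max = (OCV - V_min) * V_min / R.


P_max = (OCV - V_min) * V_min / R = (3.303 - 2.531) * 2.531 / 0.0926 = 0.772 * 2.531 / 0.0926 = 21.10 W

21.10 W


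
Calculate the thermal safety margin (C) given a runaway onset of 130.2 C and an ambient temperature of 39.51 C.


margin = T_onset - T_ambient = 130.2 - 39.51 = 90.69 C

90.69 C


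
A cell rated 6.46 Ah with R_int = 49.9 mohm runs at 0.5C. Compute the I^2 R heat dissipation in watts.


Convert: R = 49.9 mohm = 0.0499 ohm
Step 1: I = C_rate * capacity = 0.5 * 6.46 = 3.23 A
Step 2: Q = I^2 * R = 3.23^2 * 0.0499 = 10.433 * 0.0499 = 0.5206 W

0.5206 W


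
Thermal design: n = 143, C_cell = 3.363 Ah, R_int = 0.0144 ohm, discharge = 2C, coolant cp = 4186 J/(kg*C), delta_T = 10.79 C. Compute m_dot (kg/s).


Step 1: I = 2 * 3.363 = 6.726 A
Step 2: Q_cell = I^2 * R = 6.726^2 * 0.0144 = 0.65144 W
Step 3: Q_total = 143 * 0.65144 = 93.156 W
Step 4: m_dot = Q_total / (cp * dT) = 93.156 / (4186 * 10.79) = 0.002062 kg/s

0.002062 kg/s


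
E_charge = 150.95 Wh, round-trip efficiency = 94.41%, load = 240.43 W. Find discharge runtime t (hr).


Step 1: E_discharge = eta/100 * E_charge = 94.41/100 * 150.95 = 142.51 Wh
Step 2: t = E_discharge / P = 142.51 / 240.43 = 0.5927 hr

0.5927 hr


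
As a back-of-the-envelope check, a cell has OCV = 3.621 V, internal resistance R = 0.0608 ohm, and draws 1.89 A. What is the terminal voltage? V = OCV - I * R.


IR drop = 1.89 * 0.0608 = 0.11491 V
V = 3.621 - 0.11491 = 3.506 V

3.506 V


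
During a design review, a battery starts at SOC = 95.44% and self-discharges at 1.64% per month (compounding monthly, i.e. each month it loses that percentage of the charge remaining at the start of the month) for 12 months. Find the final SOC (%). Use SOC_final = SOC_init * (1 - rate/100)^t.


Monthly retention factor = 1 - 1.64/100 = 0.9836
Over 12 months: factor^12 = 0.82002
SOC_final = 95.44 * 0.82002 = 78.26%

78.26%


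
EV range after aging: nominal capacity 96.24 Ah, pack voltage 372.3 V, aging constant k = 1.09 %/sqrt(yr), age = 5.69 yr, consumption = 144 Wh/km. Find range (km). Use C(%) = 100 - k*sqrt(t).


Step 1: capacity retention = 100 - 1.09 * sqrt(5.69) = 100 - 1.09 * 2.3854 = 97.4%
Step 2: C_now = 96.24 * 97.4/100 = 93.738 Ah
Step 3: E_pack = V * C_now = 372.3 * 93.738 = 34899 Wh
Step 4: range = E_pack / consumption = 34899 / 144 = 242.4 km

242.4 km


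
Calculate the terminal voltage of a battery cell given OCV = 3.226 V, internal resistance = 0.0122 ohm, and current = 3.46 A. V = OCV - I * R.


V = OCV - I*R = 3.226 - 3.46 * 0.0122 = 3.184 V

3.184 V


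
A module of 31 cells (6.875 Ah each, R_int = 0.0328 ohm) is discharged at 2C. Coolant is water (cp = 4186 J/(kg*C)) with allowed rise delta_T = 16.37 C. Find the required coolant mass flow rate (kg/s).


Step 1: I = 2 * 6.875 = 13.75 A
Step 2: Q_cell = I^2 * R = 13.75^2 * 0.0328 = 6.2013 W
Step 3: Q_total = 31 * 6.2013 = 192.24 W
Step 4: m_dot = Q_total / (cp * dT) = 192.24 / (4186 * 16.37) = 0.002805 kg/s

0.002805 kg/s


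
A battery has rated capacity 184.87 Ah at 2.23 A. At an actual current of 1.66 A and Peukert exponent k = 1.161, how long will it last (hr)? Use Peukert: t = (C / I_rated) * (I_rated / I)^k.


Step 1: t_rated = C / I_rated = 184.87 / 2.23 = 82.901 hr
Step 2: ratio = 2.23 / 1.66 = 1.3434
Step 3: ratio^k = 1.3434^1.161 = 1.4088
Step 4: t = t_rated * ratio^k = 82.901 * 1.4088 = 116.8 hr

116.8 hr


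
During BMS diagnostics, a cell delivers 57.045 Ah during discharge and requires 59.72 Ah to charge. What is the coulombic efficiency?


eta_c = Q_dis / Q_chg * 100 = 57.045 / 59.72 * 100 = 95.52%

95.52%


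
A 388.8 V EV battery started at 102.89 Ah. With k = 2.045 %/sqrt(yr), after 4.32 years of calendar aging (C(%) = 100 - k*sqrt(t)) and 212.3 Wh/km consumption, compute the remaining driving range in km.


Step 1: capacity retention = 100 - 2.045 * sqrt(4.32) = 100 - 2.045 * 2.0785 = 95.749%
Step 2: C_now = 102.89 * 95.749/100 = 98.516 Ah
Step 3: E_pack = V * C_now = 388.8 * 98.516 = 38303 Wh
Step 4: range = E_pack / consumption = 38303 / 212.3 = 180.4 km

180.4 km


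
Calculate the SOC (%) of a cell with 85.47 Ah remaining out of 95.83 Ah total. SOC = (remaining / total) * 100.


SOC = (remaining / total) * 100 = (85.47 / 95.83) * 100 = 89.19%

89.19%


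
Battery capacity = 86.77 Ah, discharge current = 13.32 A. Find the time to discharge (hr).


t = capacity / current = 86.77 / 13.32 = 6.514 hr

6.514 hr


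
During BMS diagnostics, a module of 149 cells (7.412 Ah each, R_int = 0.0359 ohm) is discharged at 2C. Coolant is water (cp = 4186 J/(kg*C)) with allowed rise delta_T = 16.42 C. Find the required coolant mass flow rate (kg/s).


Step 1: I = 2 * 7.412 = 14.824 A
Step 2: Q_cell = I^2 * R = 14.824^2 * 0.0359 = 7.8891 W
Step 3: Q_total = 149 * 7.8891 = 1175.5 W
Step 4: m_dot = Q_total / (cp * dT) = 1175.5 / (4186 * 16.42) = 0.01710 kg/s

0.01710 kg/s


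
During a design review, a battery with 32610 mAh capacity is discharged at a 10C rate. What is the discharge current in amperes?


Convert: capacity = 32610 mAh = 32.61 Ah
At 10C: I = 10 * 32.61 Ah = 326.1 A

326.1 A


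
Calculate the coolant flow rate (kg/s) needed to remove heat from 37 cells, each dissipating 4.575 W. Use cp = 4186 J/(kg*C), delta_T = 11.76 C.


Step 1: Total heat Q = 37 * 4.575 W = 169.28 W
Step 2: denom = cp * dT = 4186 * 11.76 = 49227
Step 3: m_dot = 169.28 / 49227 = 0.003439 kg/s

0.003439 kg/s


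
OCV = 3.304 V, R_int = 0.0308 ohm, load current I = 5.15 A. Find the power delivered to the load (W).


Step 1: V_terminal = OCV - I*R = 3.304 - 5.15 * 0.0308 = 3.1454 V
Step 2: P_out = V_terminal * I = 3.1454 * 5.15 = 16.20 W

16.20 W


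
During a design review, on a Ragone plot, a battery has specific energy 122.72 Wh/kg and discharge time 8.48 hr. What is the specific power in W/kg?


Specific power = 122.72 Wh/kg / 8.48 hr = 14.47 W/kg

14.47 W/kg


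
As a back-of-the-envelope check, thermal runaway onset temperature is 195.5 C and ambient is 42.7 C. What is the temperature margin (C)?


margin = T_onset - T_ambient = 195.5 - 42.7 = 152.8 C

152.8 C


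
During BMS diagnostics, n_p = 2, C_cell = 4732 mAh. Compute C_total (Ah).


Convert: C_cell = 4732 mAh = 4.732 Ah
C_total = 2 * 4.732 = 9.464 Ah

9.464 Ah


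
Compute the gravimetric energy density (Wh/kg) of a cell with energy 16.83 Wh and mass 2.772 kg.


ED = E / m = 16.83 / 2.772 = 6.071 Wh/kg

6.071 Wh/kg


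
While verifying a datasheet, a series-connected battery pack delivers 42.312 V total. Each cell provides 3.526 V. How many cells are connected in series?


n = V_pack / V_cell = 42.312 / 3.526 = 12

12


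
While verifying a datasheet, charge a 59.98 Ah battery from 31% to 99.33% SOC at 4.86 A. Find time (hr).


delta_Ah = 59.98 * (99.33 - 31) / 100 = 40.984 Ah
t = delta_Ah / I = 40.984 / 4.86 = 8.433 hr

8.433 hr


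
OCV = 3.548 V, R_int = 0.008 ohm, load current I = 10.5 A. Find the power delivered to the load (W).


Step 1: V_terminal = OCV - I*R = 3.548 - 10.5 * 0.008 = 3.464 V
Step 2: P_out = V_terminal * I = 3.464 * 10.5 = 36.37 W

36.37 W


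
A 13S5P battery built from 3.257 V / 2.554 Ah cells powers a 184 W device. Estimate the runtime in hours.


Step 1: E_pack = Ns * V_cell * Np * C_cell = 13 * 3.257 * 5 * 2.554 = 540.69 Wh
Step 2: t = E_pack / P = 540.69 / 184 = 2.939 hr

2.939 hr


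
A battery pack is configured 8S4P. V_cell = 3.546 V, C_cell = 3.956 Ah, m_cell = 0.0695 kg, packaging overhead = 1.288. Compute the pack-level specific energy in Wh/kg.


Step 1: V_pack = 8 * 3.546 = 28.368 V
Step 2: C_pack = 4 * 3.956 = 15.824 Ah
Step 3: E_pack = V_pack * C_pack = 28.368 * 15.824 = 448.9 Wh
Step 4: m_pack = 8 * 4 * 0.0695 * 1.288 = 2.8645 kg
Step 5: ED = E_pack / m_pack = 448.9 / 2.8645 = 156.7 Wh/kg

156.7 Wh/kg


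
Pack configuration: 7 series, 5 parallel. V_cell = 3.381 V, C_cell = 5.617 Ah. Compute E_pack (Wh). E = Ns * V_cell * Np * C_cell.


E = Ns * Vcell * Np * Ccell = 7 * 3.381 * 5 * 5.617 = 664.7 Wh

664.7 Wh


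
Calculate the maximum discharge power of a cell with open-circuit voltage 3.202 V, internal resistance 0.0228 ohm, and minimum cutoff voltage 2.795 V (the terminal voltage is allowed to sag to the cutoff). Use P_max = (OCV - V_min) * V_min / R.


dV = OCV - V_min = 0.407 V (so I_max = dV / R)
P_max = dV * V_min / R = 0.407 * 2.795 / 0.0228 = 49.89 W

49.89 W


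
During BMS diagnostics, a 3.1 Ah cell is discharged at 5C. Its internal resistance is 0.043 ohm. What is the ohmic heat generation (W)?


Step 1: I = C_rate * capacity = 5 * 3.1 = 15.5 A
Step 2: Q = I^2 * R = 15.5^2 * 0.043 = 240.25 * 0.043 = 10.33 W

10.33 W


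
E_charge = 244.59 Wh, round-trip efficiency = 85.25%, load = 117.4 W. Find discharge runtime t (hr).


Step 1: E_discharge = eta/100 * E_charge = 85.25/100 * 244.59 = 208.51 Wh
Step 2: t = E_discharge / P = 208.51 / 117.4 = 1.776 hr

1.776 hr


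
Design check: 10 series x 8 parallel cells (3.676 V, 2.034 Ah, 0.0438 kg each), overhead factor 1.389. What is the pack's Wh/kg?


Step 1: V_pack = 10 * 3.676 = 36.76 V
Step 2: C_pack = 8 * 2.034 = 16.272 Ah
Step 3: E_pack = V_pack * C_pack = 36.76 * 16.272 = 598.16 Wh
Step 4: m_pack = 10 * 8 * 0.0438 * 1.389 = 4.8671 kg
Step 5: ED = E_pack / m_pack = 598.16 / 4.8671 = 122.9 Wh/kg

122.9 Wh/kg


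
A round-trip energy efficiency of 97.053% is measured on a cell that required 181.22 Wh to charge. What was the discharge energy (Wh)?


E_dis = eta/100 * E_chg = 97.053/100 * 181.22 = 175.9 Wh

175.9 Wh


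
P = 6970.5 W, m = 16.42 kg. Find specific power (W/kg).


Specific power = 6970.5 W / 16.42 kg = 424.5 W/kg

424.5 W/kg


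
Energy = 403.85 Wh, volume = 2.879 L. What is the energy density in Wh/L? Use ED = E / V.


Volumetric ED = 403.85 Wh / 2.879 L = 140.3 Wh/L

140.3 Wh/L


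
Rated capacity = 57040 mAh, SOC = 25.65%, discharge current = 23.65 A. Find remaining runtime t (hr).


Convert: C_total = 57040 mAh = 57.04 Ah
Step 1: remaining = SOC/100 * C_total = 25.65/100 * 57.04 = 14.631 Ah
Step 2: t = remaining / I = 14.631 / 23.65 = 0.6186 hr

0.6186 hr


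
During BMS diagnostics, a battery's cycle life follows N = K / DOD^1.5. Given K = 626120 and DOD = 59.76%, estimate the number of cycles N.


Step 1: DOD^1.5 = 59.76^1.5 = 461.97
Step 2: N = 626120 / 461.97 = 1355 cycles

1355 cycles


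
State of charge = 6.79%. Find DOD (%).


DOD = 100 - SOC = 100 - 6.79 = 93.21%

93.21%


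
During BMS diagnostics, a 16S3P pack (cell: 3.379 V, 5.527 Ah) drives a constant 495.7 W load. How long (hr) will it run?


Step 1: E_pack = Ns * V_cell * Np * C_cell = 16 * 3.379 * 3 * 5.527 = 896.44 Wh
Step 2: t = E_pack / P = 896.44 / 495.7 = 1.808 hr

1.808 hr


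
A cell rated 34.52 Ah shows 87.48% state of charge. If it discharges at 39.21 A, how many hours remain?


Step 1: remaining = SOC/100 * C_total = 87.48/100 * 34.52 = 30.198 Ah
Step 2: t = remaining / I = 30.198 / 39.21 = 0.7702 hr

0.7702 hr


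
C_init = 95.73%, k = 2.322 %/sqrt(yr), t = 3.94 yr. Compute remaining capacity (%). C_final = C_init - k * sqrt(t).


sqrt(t) = sqrt(3.94) = 1.9849
C_final = 95.73 - 2.322 * 1.9849 = 91.12%

91.12%


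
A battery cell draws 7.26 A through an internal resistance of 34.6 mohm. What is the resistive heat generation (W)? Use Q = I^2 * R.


Convert: R = 34.6 mohm = 0.0346 ohm
I^2 = 52.708
Q = 52.708 * 0.0346 = 1.824 W

1.824 W


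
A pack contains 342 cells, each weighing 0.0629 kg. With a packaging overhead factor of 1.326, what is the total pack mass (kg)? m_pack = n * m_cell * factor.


Cell mass sum = 342 * 0.0629 = 21.512 kg
With overhead 1.326: m_pack = 21.512 * 1.326 = 28.52 kg

28.52 kg


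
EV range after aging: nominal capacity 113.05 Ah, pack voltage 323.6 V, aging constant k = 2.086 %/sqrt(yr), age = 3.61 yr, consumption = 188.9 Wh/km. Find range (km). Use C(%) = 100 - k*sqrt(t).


Step 1: capacity retention = 100 - 2.086 * sqrt(3.61) = 100 - 2.086 * 1.9 = 96.037%
Step 2: C_now = 113.05 * 96.037/100 = 108.57 Ah
Step 3: E_pack = V * C_now = 323.6 * 108.57 = 35133 Wh
Step 4: range = E_pack / consumption = 35133 / 188.9 = 186.0 km

186.0 km


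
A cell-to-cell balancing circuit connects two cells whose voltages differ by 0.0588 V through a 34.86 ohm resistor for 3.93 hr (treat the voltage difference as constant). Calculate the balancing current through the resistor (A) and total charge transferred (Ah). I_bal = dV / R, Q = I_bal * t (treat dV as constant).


I_bal = dV / R = 0.0588 / 34.86 = 0.0016867 A
Q = I_bal * t = 0.0016867 * 3.93 = 0.006629 Ah

I=0.0016867 A, Q=0.006629 Ah


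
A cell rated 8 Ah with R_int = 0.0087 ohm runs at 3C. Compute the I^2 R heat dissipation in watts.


Step 1: I = C_rate * capacity = 3 * 8 = 24 A
Step 2: Q = I^2 * R = 24^2 * 0.0087 = 576 * 0.0087 = 5.011 W

5.011 W


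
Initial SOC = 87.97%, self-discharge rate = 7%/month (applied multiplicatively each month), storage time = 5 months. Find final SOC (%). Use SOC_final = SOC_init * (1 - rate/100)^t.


decay = (1 - 7/100)^5 = 0.69569
SOC_final = 87.97 * 0.69569 = 61.20%

61.20%


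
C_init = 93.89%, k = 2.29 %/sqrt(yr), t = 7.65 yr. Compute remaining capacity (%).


sqrt(t) = sqrt(7.65) = 2.7659
C_final = 93.89 - 2.29 * 2.7659 = 87.56%

87.56%


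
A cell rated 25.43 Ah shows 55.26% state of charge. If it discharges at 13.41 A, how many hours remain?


Step 1: remaining = SOC/100 * C_total = 55.26/100 * 25.43 = 14.053 Ah
Step 2: t = remaining / I = 14.053 / 13.41 = 1.048 hr

1.048 hr


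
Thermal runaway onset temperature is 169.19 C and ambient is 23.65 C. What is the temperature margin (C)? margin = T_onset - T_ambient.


Safety margin = 169.19 C - 23.65 C = 145.54 C

145.54 C


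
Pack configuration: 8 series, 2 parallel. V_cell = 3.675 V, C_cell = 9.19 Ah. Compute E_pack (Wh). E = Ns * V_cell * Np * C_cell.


E = Ns * Vcell * Np * Ccell = 8 * 3.675 * 2 * 9.19 = 540.4 Wh

540.4 Wh


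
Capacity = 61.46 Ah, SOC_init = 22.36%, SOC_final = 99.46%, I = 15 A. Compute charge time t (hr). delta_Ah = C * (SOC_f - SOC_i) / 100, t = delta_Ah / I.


Step 1: dSOC = 99.46% - 22.36% = 77.1%
Step 2: delta_Ah = 61.46 * 77.1 / 100 = 47.386 Ah
Step 3: t = 47.386 / 15 = 3.159 hr

3.159 hr


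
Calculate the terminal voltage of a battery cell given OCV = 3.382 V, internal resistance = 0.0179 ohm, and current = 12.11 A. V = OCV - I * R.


IR drop = 12.11 * 0.0179 = 0.21677 V
V = 3.382 - 0.21677 = 3.165 V

3.165 V


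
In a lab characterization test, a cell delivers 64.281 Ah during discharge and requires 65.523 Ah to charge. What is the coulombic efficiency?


eta_c = Q_dis / Q_chg * 100 = 64.281 / 65.523 * 100 = 98.10%

98.10%


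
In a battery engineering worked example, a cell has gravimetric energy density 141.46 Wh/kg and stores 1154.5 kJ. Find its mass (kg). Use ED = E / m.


Convert: E = 1154.5 kJ = 320.69 Wh
m = E / ED = 320.69 / 141.46 = 2.267 kg

2.267 kg


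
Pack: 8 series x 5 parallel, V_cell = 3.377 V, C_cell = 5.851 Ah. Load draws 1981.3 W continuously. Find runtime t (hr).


Step 1: E_pack = Ns * V_cell * Np * C_cell = 8 * 3.377 * 5 * 5.851 = 790.35 Wh
Step 2: t = E_pack / P = 790.35 / 1981.3 = 0.3989 hr

0.3989 hr


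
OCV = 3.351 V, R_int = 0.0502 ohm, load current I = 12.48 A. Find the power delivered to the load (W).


Step 1: V_terminal = OCV - I*R = 3.351 - 12.48 * 0.0502 = 2.7245 V
Step 2: P_out = V_terminal * I = 2.7245 * 12.48 = 34.00 W

34.00 W


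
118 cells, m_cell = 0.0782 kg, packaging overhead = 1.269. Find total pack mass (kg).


m_pack = n * m_cell * overhead = 118 * 0.0782 * 1.269 = 11.71 kg

11.71 kg


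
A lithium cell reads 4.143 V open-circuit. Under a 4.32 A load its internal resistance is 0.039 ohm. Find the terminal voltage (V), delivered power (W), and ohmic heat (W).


Step 1: V_terminal = OCV - I*R = 4.143 - 4.32 * 0.039 = 3.9745 V
Step 2: P_out = V_terminal * I = 3.9745 * 4.32 = 17.17 W
Step 3: Q = I^2 * R = 4.32^2 * 0.039 = 0.7278 W

V=3.9745 V, P=17.17 W, Q=0.7278 W


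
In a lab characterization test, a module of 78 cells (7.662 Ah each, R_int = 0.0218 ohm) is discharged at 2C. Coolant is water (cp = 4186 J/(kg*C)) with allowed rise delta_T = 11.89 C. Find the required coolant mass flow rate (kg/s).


Step 1: I = 2 * 7.662 = 15.324 A
Step 2: Q_cell = I^2 * R = 15.324^2 * 0.0218 = 5.1192 W
Step 3: Q_total = 78 * 5.1192 = 399.3 W
Step 4: m_dot = Q_total / (cp * dT) = 399.3 / (4186 * 11.89) = 0.008023 kg/s

0.008023 kg/s


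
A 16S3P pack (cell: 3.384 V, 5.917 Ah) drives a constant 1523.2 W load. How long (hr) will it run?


Step 1: E_pack = Ns * V_cell * Np * C_cell = 16 * 3.384 * 3 * 5.917 = 961.11 Wh
Step 2: t = E_pack / P = 961.11 / 1523.2 = 0.6310 hr

0.6310 hr


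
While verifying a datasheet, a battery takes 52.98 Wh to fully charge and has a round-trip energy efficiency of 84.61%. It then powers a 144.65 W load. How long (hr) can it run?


Step 1: E_discharge = eta/100 * E_charge = 84.61/100 * 52.98 = 44.826 Wh
Step 2: t = E_discharge / P = 44.826 / 144.65 = 0.3099 hr

0.3099 hr


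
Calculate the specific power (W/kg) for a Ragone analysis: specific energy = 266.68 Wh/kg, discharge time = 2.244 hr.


P_specific = E / t = 266.68 / 2.244 = 118.8 W/kg

118.8 W/kg


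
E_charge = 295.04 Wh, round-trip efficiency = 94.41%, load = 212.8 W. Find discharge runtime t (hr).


Step 1: E_discharge = eta/100 * E_charge = 94.41/100 * 295.04 = 278.55 Wh
Step 2: t = E_discharge / P = 278.55 / 212.8 = 1.309 hr

1.309 hr


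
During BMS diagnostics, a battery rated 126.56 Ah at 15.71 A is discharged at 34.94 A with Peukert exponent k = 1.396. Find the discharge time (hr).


Step 1: t_rated = C / I_rated = 126.56 / 15.71 = 8.056 hr
Step 2: ratio = 15.71 / 34.94 = 0.44963
Step 3: ratio^k = 0.44963^1.396 = 0.32763
Step 4: t = t_rated * ratio^k = 8.056 * 0.32763 = 2.639 hr

2.639 hr


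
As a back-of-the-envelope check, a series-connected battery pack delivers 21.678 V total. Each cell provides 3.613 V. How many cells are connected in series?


Rearranging: n = V_pack / V_cell = 21.678 / 3.613 = 6 cells

6


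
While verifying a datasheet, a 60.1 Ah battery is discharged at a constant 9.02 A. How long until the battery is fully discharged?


t = capacity / current = 60.1 / 9.02 = 6.663 hr

6.663 hr


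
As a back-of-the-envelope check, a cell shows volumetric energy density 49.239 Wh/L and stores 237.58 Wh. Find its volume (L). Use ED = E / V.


V = E / ED = 237.58 / 49.239 = 4.825 L

4.825 L


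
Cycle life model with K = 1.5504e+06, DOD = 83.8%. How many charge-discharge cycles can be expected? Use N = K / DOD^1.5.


DOD^1.5 = 767.12
N = K / DOD^1.5 = 1.5504e+06 / 767.12 = 2021

2021 cycles


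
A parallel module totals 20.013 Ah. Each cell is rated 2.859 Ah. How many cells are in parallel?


n = C_total / C_cell = 20.013 / 2.859 = 7

7


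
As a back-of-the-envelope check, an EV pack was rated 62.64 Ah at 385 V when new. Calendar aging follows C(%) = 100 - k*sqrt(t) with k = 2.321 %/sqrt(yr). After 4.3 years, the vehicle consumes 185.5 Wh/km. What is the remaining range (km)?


Step 1: capacity retention = 100 - 2.321 * sqrt(4.3) = 100 - 2.321 * 2.0736 = 95.187%
Step 2: C_now = 62.64 * 95.187/100 = 59.625 Ah
Step 3: E_pack = V * C_now = 385 * 59.625 = 22956 Wh
Step 4: range = E_pack / consumption = 22956 / 185.5 = 123.8 km

123.8 km


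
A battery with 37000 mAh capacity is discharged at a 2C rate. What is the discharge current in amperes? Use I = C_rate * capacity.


Convert: capacity = 37000 mAh = 37 Ah
I = C_rate * capacity = 2 * 37 = 74 A

74 A


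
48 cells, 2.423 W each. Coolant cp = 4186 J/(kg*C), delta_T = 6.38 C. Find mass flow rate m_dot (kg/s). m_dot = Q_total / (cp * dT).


Step 1: Total heat Q = 48 * 2.423 W = 116.3 W
Step 2: denom = cp * dT = 4186 * 6.38 = 26707
Step 3: m_dot = 116.3 / 26707 = 0.004355 kg/s

0.004355 kg/s


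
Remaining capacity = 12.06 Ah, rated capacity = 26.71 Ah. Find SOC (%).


SOC% = 12.06 / 26.71 * 100 = 45.15%

45.15%


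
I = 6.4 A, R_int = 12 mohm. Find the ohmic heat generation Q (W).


Convert: R = 12 mohm = 0.012 ohm
Q = I^2 * R = 6.4^2 * 0.012 = 0.4915 W

0.4915 W


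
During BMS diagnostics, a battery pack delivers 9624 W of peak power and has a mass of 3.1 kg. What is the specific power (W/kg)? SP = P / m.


Specific power = 9624 W / 3.1 kg = 3105 W/kg

3105 W/kg


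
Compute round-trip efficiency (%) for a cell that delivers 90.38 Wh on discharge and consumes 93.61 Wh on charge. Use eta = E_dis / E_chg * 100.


Round-trip efficiency = 90.38/93.61 * 100% = 96.55%

96.55%


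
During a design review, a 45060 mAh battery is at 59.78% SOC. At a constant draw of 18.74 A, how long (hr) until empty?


Convert: C_total = 45060 mAh = 45.06 Ah
Step 1: remaining = SOC/100 * C_total = 59.78/100 * 45.06 = 26.937 Ah
Step 2: t = remaining / I = 26.937 / 18.74 = 1.437 hr

1.437 hr


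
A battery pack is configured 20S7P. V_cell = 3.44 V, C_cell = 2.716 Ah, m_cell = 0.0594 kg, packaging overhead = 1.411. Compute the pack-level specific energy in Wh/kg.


Step 1: V_pack = 20 * 3.44 = 68.8 V
Step 2: C_pack = 7 * 2.716 = 19.012 Ah
Step 3: E_pack = V_pack * C_pack = 68.8 * 19.012 = 1308 Wh
Step 4: m_pack = 20 * 7 * 0.0594 * 1.411 = 11.734 kg
Step 5: ED = E_pack / m_pack = 1308 / 11.734 = 111.5 Wh/kg

111.5 Wh/kg


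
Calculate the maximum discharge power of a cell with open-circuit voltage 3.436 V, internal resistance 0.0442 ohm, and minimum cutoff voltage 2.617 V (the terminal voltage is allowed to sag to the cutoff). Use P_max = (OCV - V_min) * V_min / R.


dV = OCV - V_min = 0.819 V (so I_max = dV / R)
P_max = dV * V_min / R = 0.819 * 2.617 / 0.0442 = 48.49 W

48.49 W


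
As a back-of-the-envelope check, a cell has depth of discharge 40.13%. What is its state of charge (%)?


SOC = 100 - DOD = 100 - 40.13 = 59.87%

59.87%


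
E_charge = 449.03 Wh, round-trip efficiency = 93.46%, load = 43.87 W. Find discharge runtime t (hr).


Step 1: E_discharge = eta/100 * E_charge = 93.46/100 * 449.03 = 419.66 Wh
Step 2: t = E_discharge / P = 419.66 / 43.87 = 9.566 hr

9.566 hr


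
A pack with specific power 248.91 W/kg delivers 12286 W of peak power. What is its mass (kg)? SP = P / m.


m = P / SP = 12286 / 248.91 = 49.36 kg

49.36 kg


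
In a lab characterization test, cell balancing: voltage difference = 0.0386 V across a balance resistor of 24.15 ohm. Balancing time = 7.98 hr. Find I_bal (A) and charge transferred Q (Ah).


First, Ohm's law: I_bal = 0.0386 V / 24.15 ohm = 0.0015983 A
Then Q = I * t = 0.0015983 A * 7.98 hr = 0.01275 Ah

I=0.0015983 A, Q=0.01275 Ah


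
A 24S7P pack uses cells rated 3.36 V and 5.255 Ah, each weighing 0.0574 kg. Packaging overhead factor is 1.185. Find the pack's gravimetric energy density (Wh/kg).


Step 1: V_pack = 24 * 3.36 = 80.64 V
Step 2: C_pack = 7 * 5.255 = 36.785 Ah
Step 3: E_pack = V_pack * C_pack = 80.64 * 36.785 = 2966.3 Wh
Step 4: m_pack = 24 * 7 * 0.0574 * 1.185 = 11.427 kg
Step 5: ED = E_pack / m_pack = 2966.3 / 11.427 = 259.6 Wh/kg

259.6 Wh/kg


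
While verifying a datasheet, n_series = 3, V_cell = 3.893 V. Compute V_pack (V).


With 3 cells in series at 3.893 V each, V_pack = 11.679 V

11.679 V


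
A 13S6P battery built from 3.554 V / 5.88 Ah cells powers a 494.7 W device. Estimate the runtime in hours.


Step 1: E_pack = Ns * V_cell * Np * C_cell = 13 * 3.554 * 6 * 5.88 = 1630 Wh
Step 2: t = E_pack / P = 1630 / 494.7 = 3.295 hr

3.295 hr


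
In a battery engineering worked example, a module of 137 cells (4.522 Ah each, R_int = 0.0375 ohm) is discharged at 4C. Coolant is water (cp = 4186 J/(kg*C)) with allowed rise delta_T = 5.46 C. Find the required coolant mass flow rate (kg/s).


Step 1: I = 4 * 4.522 = 18.088 A
Step 2: Q_cell = I^2 * R = 18.088^2 * 0.0375 = 12.269 W
Step 3: Q_total = 137 * 12.269 = 1680.9 W
Step 4: m_dot = Q_total / (cp * dT) = 1680.9 / (4186 * 5.46) = 0.07354 kg/s

0.07354 kg/s


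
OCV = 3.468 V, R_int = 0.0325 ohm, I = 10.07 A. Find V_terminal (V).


IR drop = 10.07 * 0.0325 = 0.32728 V
V = 3.468 - 0.32728 = 3.141 V

3.141 V


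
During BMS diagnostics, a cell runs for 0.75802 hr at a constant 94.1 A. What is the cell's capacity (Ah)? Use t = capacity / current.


C = I * t = 94.1 * 0.75802 = 71.33 Ah

71.33 Ah


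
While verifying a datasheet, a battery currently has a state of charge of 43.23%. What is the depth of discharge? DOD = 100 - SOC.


Complement of SOC: DOD = 100% - 43.23% = 56.77%

56.77%
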